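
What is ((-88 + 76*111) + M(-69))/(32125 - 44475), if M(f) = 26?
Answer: -4187/6175 ≈ -0.67806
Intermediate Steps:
((-88 + 76*111) + M(-69))/(32125 - 44475) = ((-88 + 76*111) + 26)/(32125 - 44475) = ((-88 + 8436) + 26)/(-12350) = (8348 + 26)*(-1/12350) = 8374*(-1/12350) = -4187/6175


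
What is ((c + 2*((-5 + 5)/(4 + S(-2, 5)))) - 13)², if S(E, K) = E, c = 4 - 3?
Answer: 144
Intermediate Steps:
c = 1
((c + 2*((-5 + 5)/(4 + S(-2, 5)))) - 13)² = ((1 + 2*((-5 + 5)/(4 - 2))) - 13)² = ((1 + 2*(0/2)) - 13)² = ((1 + 2*(0*(½))) - 13)² = ((1 + 2*0) - 13)² = ((1 + 0) - 13)² = (1 - 13)² = (-12)² = 144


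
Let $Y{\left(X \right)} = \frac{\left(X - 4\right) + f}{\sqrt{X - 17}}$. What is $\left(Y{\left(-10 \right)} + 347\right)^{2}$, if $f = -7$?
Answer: $\frac{361178}{3} + \frac{4858 i \sqrt{3}}{3} \approx 1.2039 \cdot 10^{5} + 2804.8 i$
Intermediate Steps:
$Y{\left(X \right)} = \frac{-11 + X}{\sqrt{-17 + X}}$ ($Y{\left(X \right)} = \frac{\left(X - 4\right) - 7}{\sqrt{X - 17}} = \frac{\left(-4 + X\right) - 7}{\sqrt{-17 + X}} = \frac{-11 + X}{\sqrt{-17 + X}}$)
$\left(Y{\left(-10 \right)} + 347\right)^{2} = \left(\frac{-11 - 10}{\sqrt{-17 - 10}} + 347\right)^{2} = \left(\frac{1}{\sqrt{-27}} \left(-21\right) + 347\right)^{2} = \left(- \frac{i \sqrt{3}}{9} \left(-21\right) + 347\right)^{2} = \left(\frac{7 i \sqrt{3}}{3} + 347\right)^{2} = \left(347 + \frac{7 i \sqrt{3}}{3}\right)^{2}$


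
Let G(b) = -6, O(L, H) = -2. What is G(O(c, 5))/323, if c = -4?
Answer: -6/323 ≈ -0.018576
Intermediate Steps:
G(O(c, 5))/323 = -6/323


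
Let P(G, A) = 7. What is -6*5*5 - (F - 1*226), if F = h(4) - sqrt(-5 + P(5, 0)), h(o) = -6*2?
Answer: 88 + sqrt(2) ≈ 89.414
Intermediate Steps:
h(o) = -12
F = -12 - sqrt(2) (F = -12 - sqrt(-5 + 7) = -12 - sqrt(2) ≈ -13.414)
-6*5*5 - (F - 1*226) = -6*5*5 - ((-12 - sqrt(2)) - 1*226) = -30*5 - ((-12 - sqrt(2)) - 226) = -150 - (-238 - sqrt(2)) = -150 + (238 + sqrt(2)) = 88 + sqrt(2)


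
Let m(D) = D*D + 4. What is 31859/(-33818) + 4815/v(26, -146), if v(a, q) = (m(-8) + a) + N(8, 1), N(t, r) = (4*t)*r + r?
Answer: 158787577/4294886 ≈ 36.971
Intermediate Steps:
N(t, r) = r + 4*r*t (N(t, r) = 4*r*t + r = r + 4*r*t)
m(D) = 4 + D**2 (m(D) = D**2 + 4 = 4 + D**2)
v(a, q) = 101 + a (v(a, q) = ((4 + (-8)**2) + a) + 1*(1 + 4*8) = ((4 + 64) + a) + 1*(1 + 32) = (68 + a) + 1*33 = (68 + a) + 33 = 101 + a)
31859/(-33818) + 4815/v(26, -146) = 31859/(-33818) + 4815/(101 + 26) = 31859*(-1/33818) + 4815/127 = -31859/33818 + 4815*(1/127) = -31859/33818 + 4815/127 = 158787577/4294886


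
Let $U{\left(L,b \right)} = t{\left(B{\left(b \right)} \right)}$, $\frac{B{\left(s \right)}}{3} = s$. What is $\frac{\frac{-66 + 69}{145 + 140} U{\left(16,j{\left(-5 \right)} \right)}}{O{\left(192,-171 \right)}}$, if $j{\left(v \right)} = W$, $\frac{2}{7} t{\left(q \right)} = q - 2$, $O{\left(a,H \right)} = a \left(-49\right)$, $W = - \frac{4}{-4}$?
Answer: $- \frac{1}{255360} \approx -3.916 \cdot 10^{-6}$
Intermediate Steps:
$B{\left(s \right)} = 3 s$
$W = 1$ ($W = \left(-4\right) \left(- \frac{1}{4}\right) = 1$)
$O{\left(a,H \right)} = - 49 a$
$t{\left(q \right)} = -7 + \frac{7 q}{2}$ ($t{\left(q \right)} = \frac{7 \left(q - 2\right)}{2} = \frac{7 \left(-2 + q\right)}{2} = -7 + \frac{7 q}{2}$)
$j{\left(v \right)} = 1$
$U{\left(L,b \right)} = -7 + \frac{21 b}{2}$ ($U{\left(L,b \right)} = -7 + \frac{7 \cdot 3 b}{2} = -7 + \frac{21 b}{2}$)
$\frac{\frac{-66 + 69}{145 + 140} U{\left(16,j{\left(-5 \right)} \right)}}{O{\left(192,-171 \right)}} = \frac{\frac{-66 + 69}{145 + 140} \left(-7 + \frac{21}{2} \cdot 1\right)}{\left(-49\right) 192} = \frac{\frac{3}{285} \left(-7 + \frac{21}{2}\right)}{-9408} = 3 \cdot \frac{1}{285} \cdot \frac{7}{2} \left(- \frac{1}{9408}\right) = \frac{1}{95} \cdot \frac{7}{2} \left(- \frac{1}{9408}\right) = \frac{7}{190} \left(- \frac{1}{9408}\right) = - \frac{1}{255360}$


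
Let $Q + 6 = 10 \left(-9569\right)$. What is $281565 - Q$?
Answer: $377261$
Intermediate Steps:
$Q = -95696$ ($Q = -6 + 10 \left(-9569\right) = -6 - 95690 = -95696$)
$281565 - Q = 281565 - -95696 = 281565 + 95696 = 377261$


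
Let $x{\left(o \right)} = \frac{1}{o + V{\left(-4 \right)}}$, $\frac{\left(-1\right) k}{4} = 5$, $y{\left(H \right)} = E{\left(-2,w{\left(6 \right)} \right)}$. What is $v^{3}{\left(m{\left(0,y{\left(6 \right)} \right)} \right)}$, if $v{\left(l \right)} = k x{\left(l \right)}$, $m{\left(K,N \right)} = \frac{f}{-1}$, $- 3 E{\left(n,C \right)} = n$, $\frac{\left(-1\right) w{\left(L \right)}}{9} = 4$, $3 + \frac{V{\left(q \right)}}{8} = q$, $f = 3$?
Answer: $\frac{8000}{205379} \approx 0.038952$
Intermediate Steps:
$V{\left(q \right)} = -24 + 8 q$
$w{\left(L \right)} = -36$ ($w{\left(L \right)} = \left(-9\right) 4 = -36$)
$E{\left(n,C \right)} = - \frac{n}{3}$
$y{\left(H \right)} = \frac{2}{3}$ ($y{\left(H \right)} = \left(- \frac{1}{3}\right) \left(-2\right) = \frac{2}{3}$)
$k = -20$ ($k = \left(-4\right) 5 = -20$)
$x{\left(o \right)} = \frac{1}{-56 + o}$ ($x{\left(o \right)} = \frac{1}{o + \left(-24 + 8 \left(-4\right)\right)} = \frac{1}{o - 56} = \frac{1}{-56 + o}$)
$m{\left(K,N \right)} = -3$ ($m{\left(K,N \right)} = \frac{3}{-1} = 3 \left(-1\right) = -3$)
$v{\left(l \right)} = - \frac{20}{-56 + l}$
$v^{3}{\left(m{\left(0,y{\left(6 \right)} \right)} \right)} = \left(- \frac{20}{-56 - 3}\right)^{3} = \left(- \frac{20}{-59}\right)^{3} = \left(\left(-20\right) \left(- \frac{1}{59}\right)\right)^{3} = \left(\frac{20}{59}\right)^{3} = \frac{8000}{205379}$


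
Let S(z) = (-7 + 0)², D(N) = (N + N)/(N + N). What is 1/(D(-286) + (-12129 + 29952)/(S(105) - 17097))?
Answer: -17048/775 ≈ -21.997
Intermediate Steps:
D(N) = 1 (D(N) = (2*N)/((2*N)) = (2*N)*(1/(2*N)) = 1)
S(z) = 49 (S(z) = (-7)² = 49)
1/(D(-286) + (-12129 + 29952)/(S(105) - 17097)) = 1/(1 + (-12129 + 29952)/(49 - 17097)) = 1/(1 + 17823/(-17048)) = 1/(1 + 17823*(-1/17048)) = 1/(1 - 17823/17048) = 1/(-775/17048) = -17048/775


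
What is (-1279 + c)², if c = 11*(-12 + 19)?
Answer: 1444804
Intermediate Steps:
c = 77 (c = 11*7 = 77)
(-1279 + c)² = (-1279 + 77)² = (-1202)² = 1444804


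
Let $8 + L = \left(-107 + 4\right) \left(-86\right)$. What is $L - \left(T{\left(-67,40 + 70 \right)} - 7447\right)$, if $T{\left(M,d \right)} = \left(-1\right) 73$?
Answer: $16370$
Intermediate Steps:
$T{\left(M,d \right)} = -73$
$L = 8850$ ($L = -8 + \left(-107 + 4\right) \left(-86\right) = -8 - -8858 = -8 + 8858 = 8850$)
$L - \left(T{\left(-67,40 + 70 \right)} - 7447\right) = 8850 - \left(-73 - 7447\right) = 8850 - -7520 = 8850 + 7520 = 16370$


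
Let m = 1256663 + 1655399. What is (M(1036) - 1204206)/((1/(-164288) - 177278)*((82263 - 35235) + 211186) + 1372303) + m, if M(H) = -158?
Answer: 1564227919496744373206/537154744467189 ≈ 2.9121e+6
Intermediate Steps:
m = 2912062
(M(1036) - 1204206)/((1/(-164288) - 177278)*((82263 - 35235) + 211186) + 1372303) + m = (-158 - 1204206)/((1/(-164288) - 177278)*((82263 - 35235) + 211186) + 1372303) + 2912062 = -1204364/((-1/164288 - 177278)*(47028 + 211186) + 1372303) + 2912062 = -1204364/(-29124648065/164288*258214 + 1372303) + 2912062 = -1204364/(-3760195937727955/82144 + 1372303) + 2912062 = -1204364/(-3760083211270323/82144) + 2912062 = -1204364*(-82144/3760083211270323) + 2912062 = 14133039488/537154744467189 + 2912062 = 1564227919496744373206/537154744467189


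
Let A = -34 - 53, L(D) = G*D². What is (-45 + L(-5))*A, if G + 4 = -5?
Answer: 23490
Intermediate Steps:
G = -9 (G = -4 - 5 = -9)
L(D) = -9*D²
A = -87
(-45 + L(-5))*A = (-45 - 9*(-5)²)*(-87) = (-45 - 9*25)*(-87) = (-45 - 225)*(-87) = -270*(-87) = 23490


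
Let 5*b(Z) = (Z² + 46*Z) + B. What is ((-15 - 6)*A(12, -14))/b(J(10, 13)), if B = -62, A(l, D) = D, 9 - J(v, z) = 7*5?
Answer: -245/97 ≈ -2.5258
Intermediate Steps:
J(v, z) = -26 (J(v, z) = 9 - 7*5 = 9 - 1*35 = 9 - 35 = -26)
b(Z) = -62/5 + Z²/5 + 46*Z/5 (b(Z) = ((Z² + 46*Z) - 62)/5 = (-62 + Z² + 46*Z)/5 = -62/5 + Z²/5 + 46*Z/5)
((-15 - 6)*A(12, -14))/b(J(10, 13)) = ((-15 - 6)*(-14))/(-62/5 + (⅕)*(-26)² + (46/5)*(-26)) = (-21*(-14))/(-62/5 + (⅕)*676 - 1196/5) = 294/(-62/5 + 676/5 - 1196/5) = 294/(-582/5) = 294*(-5/582) = -245/97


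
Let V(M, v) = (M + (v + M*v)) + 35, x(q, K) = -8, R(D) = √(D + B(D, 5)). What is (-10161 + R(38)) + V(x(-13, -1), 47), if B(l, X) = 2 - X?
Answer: -10463 + √35 ≈ -10457.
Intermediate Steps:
R(D) = √(-3 + D) (R(D) = √(D + (2 - 1*5)) = √(D + (2 - 5)) = √(D - 3) = √(-3 + D))
V(M, v) = 35 + M + v + M*v (V(M, v) = (M + v + M*v) + 35 = 35 + M + v + M*v)
(-10161 + R(38)) + V(x(-13, -1), 47) = (-10161 + √(-3 + 38)) + (35 - 8 + 47 - 8*47) = (-10161 + √35) + (35 - 8 + 47 - 376) = (-10161 + √35) - 302 = -10463 + √35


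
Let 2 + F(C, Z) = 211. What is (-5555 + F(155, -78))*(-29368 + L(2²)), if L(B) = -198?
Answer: 158059836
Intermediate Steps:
F(C, Z) = 209 (F(C, Z) = -2 + 211 = 209)
(-5555 + F(155, -78))*(-29368 + L(2²)) = (-5555 + 209)*(-29368 - 198) = -5346*(-29566) = 158059836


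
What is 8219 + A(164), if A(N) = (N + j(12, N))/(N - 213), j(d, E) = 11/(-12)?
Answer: 4830815/588 ≈ 8215.7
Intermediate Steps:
j(d, E) = -11/12 (j(d, E) = 11*(-1/12) = -11/12)
A(N) = (-11/12 + N)/(-213 + N) (A(N) = (N - 11/12)/(N - 213) = (-11/12 + N)/(-213 + N))
8219 + A(164) = 8219 + (-11/12 + 164)/(-213 + 164) = 8219 + (1957/12)/(-49) = 8219 - 1/49*1957/12 = 8219 - 1957/588 = 4830815/588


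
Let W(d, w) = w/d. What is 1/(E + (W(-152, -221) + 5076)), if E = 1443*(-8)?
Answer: -152/982915 ≈ -0.00015464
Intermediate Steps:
E = -11544
1/(E + (W(-152, -221) + 5076)) = 1/(-11544 + (-221/(-152) + 5076)) = 1/(-11544 + (-221*(-1/152) + 5076)) = 1/(-11544 + (221/152 + 5076)) = 1/(-11544 + 771773/152) = 1/(-982915/152) = -152/982915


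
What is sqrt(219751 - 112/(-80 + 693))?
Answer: sqrt(82575544863)/613 ≈ 468.78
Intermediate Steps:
sqrt(219751 - 112/(-80 + 693)) = sqrt(219751 - 112/613) = sqrt(134707251/613) = sqrt(82575544863)/613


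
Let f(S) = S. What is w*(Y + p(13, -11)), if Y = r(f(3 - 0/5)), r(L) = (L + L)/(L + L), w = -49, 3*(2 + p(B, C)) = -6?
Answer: 147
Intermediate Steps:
p(B, C) = -4 (p(B, C) = -2 + (⅓)*(-6) = -2 - 2 = -4)
r(L) = 1 (r(L) = (2*L)/((2*L)) = (2*L)*(1/(2*L)) = 1)
Y = 1
w*(Y + p(13, -11)) = -49*(1 - 4) = -49*(-3) = 147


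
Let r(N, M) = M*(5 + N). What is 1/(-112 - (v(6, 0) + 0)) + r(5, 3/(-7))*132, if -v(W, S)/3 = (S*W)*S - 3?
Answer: -479167/847 ≈ -565.72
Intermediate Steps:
v(W, S) = 9 - 3*W*S² (v(W, S) = -3*((S*W)*S - 3) = -3*(W*S² - 3) = -3*(-3 + W*S²) = 9 - 3*W*S²)
1/(-112 - (v(6, 0) + 0)) + r(5, 3/(-7))*132 = 1/(-112 - ((9 - 3*6*0²) + 0)) + ((3/(-7))*(5 + 5))*132 = 1/(-112 - ((9 - 3*6*0) + 0)) + ((3*(-⅐))*10)*132 = 1/(-112 - ((9 + 0) + 0)) - 3/7*10*132 = 1/(-112 - (9 + 0)) - 30/7*132 = 1/(-112 - 1*9) - 3960/7 = 1/(-112 - 9) - 3960/7 = 1/(-121) - 3960/7 = -1/121 - 3960/7 = -479167/847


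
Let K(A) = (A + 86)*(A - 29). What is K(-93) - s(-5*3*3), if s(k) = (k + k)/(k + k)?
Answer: 853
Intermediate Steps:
s(k) = 1 (s(k) = (2*k)/((2*k)) = (2*k)*(1/(2*k)) = 1)
K(A) = (-29 + A)*(86 + A) (K(A) = (86 + A)*(-29 + A) = (-29 + A)*(86 + A))
K(-93) - s(-5*3*3) = (-2494 + (-93)² + 57*(-93)) - 1*1 = (-2494 + 8649 - 5301) - 1 = 854 - 1 = 853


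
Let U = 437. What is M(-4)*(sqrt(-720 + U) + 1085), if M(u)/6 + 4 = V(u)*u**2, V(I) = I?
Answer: -442680 - 408*I*sqrt(283) ≈ -4.4268e+5 - 6863.6*I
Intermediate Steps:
M(u) = -24 + 6*u**3 (M(u) = -24 + 6*(u*u**2) = -24 + 6*u**3)
M(-4)*(sqrt(-720 + U) + 1085) = (-24 + 6*(-4)**3)*(sqrt(-720 + 437) + 1085) = (-24 + 6*(-64))*(sqrt(-283) + 1085) = (-24 - 384)*(I*sqrt(283) + 1085) = -408*(1085 + I*sqrt(283)) = -442680 - 408*I*sqrt(283)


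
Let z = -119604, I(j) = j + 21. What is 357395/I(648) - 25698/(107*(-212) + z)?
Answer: 25435105861/47595336 ≈ 534.40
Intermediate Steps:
I(j) = 21 + j
357395/I(648) - 25698/(107*(-212) + z) = 357395/(21 + 648) - 25698/(107*(-212) - 119604) = 357395/669 - 25698/(-22684 - 119604) = 357395*(1/669) - 25698/(-142288) = 357395/669 - 25698*(-1/142288) = 357395/669 + 12849/71144 = 25435105861/47595336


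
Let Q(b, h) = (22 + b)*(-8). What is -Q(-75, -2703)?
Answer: -424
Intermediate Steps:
Q(b, h) = -176 - 8*b
-Q(-75, -2703) = -(-176 - 8*(-75)) = -(-176 + 600) = -1*424 = -424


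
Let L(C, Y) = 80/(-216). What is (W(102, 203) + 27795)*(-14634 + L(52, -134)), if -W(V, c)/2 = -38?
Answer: -11012612488/27 ≈ -4.0787e+8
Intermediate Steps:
W(V, c) = 76 (W(V, c) = -2*(-38) = 76)
L(C, Y) = -10/27 (L(C, Y) = 80*(-1/216) = -10/27)
(W(102, 203) + 27795)*(-14634 + L(52, -134)) = (76 + 27795)*(-14634 - 10/27) = 27871*(-395128/27) = -11012612488/27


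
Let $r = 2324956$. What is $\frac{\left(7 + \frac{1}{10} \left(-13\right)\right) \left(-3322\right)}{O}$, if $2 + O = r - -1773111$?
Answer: $- \frac{94677}{20490325} \approx -0.0046206$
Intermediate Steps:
$O = 4098065$ ($O = -2 + \left(2324956 - -1773111\right) = -2 + \left(2324956 + 1773111\right) = -2 + 4098067 = 4098065$)
$\frac{\left(7 + \frac{1}{10} \left(-13\right)\right) \left(-3322\right)}{O} = \frac{\left(7 + \frac{1}{10} \left(-13\right)\right) \left(-3322\right)}{4098065} = \left(7 + \frac{1}{10} \left(-13\right)\right) \left(-3322\right) \frac{1}{4098065} = \left(7 - \frac{13}{10}\right) \left(-3322\right) \frac{1}{4098065} = \frac{57}{10} \left(-3322\right) \frac{1}{4098065} = \left(- \frac{94677}{5}\right) \frac{1}{4098065} = - \frac{94677}{20490325}$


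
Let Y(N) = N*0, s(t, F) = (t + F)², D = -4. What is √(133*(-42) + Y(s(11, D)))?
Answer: 7*I*√114 ≈ 74.74*I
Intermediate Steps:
s(t, F) = (F + t)²
Y(N) = 0
√(133*(-42) + Y(s(11, D))) = √(133*(-42) + 0) = √(-5586 + 0) = √(-5586) = 7*I*√114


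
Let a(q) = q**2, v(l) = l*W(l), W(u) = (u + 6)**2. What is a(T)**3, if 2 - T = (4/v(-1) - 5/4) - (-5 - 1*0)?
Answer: 16157819263041/1000000000000 ≈ 16.158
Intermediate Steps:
W(u) = (6 + u)**2
v(l) = l*(6 + l)**2
T = -159/100 (T = 2 - ((4/((-(6 - 1)**2)) - 5/4) - (-5 - 1*0)) = 2 - ((4/((-1*5**2)) - 5*1/4) - (-5 + 0)) = 2 - ((4/((-1*25)) - 5/4) - 1*(-5)) = 2 - ((4/(-25) - 5/4) + 5) = 2 - ((4*(-1/25) - 5/4) + 5) = 2 - ((-4/25 - 5/4) + 5) = 2 - (-141/100 + 5) = 2 - 1*359/100 = 2 - 359/100 = -159/100 ≈ -1.5900)
a(T)**3 = ((-159/100)**2)**3 = (25281/10000)**3 = 16157819263041/1000000000000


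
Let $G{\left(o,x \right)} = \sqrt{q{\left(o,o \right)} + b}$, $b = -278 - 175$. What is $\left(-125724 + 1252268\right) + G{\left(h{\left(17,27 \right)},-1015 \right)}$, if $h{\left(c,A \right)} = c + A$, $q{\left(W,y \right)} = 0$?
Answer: $1126544 + i \sqrt{453} \approx 1.1265 \cdot 10^{6} + 21.284 i$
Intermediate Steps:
$h{\left(c,A \right)} = A + c$
$b = -453$
$G{\left(o,x \right)} = i \sqrt{453}$ ($G{\left(o,x \right)} = \sqrt{0 - 453} = \sqrt{-453} = i \sqrt{453}$)
$\left(-125724 + 1252268\right) + G{\left(h{\left(17,27 \right)},-1015 \right)} = \left(-125724 + 1252268\right) + i \sqrt{453} = 1126544 + i \sqrt{453}$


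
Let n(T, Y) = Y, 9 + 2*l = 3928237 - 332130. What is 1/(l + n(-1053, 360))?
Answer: 1/1798409 ≈ 5.5605e-7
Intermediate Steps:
l = 1798049 (l = -9/2 + (3928237 - 332130)/2 = -9/2 + (1/2)*3596107 = -9/2 + 3596107/2 = 1798049)
1/(l + n(-1053, 360)) = 1/(1798049 + 360) = 1/1798409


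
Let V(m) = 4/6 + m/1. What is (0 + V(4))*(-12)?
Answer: -56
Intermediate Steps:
V(m) = ⅔ + m (V(m) = 4*(⅙) + m*1 = ⅔ + m)
(0 + V(4))*(-12) = (0 + (⅔ + 4))*(-12) = (0 + 14/3)*(-12) = (14/3)*(-12) = -56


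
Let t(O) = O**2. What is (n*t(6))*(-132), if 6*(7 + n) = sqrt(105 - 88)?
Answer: 33264 - 792*sqrt(17) ≈ 29999.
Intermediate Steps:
n = -7 + sqrt(17)/6 (n = -7 + sqrt(105 - 88)/6 = -7 + sqrt(17)/6 ≈ -6.3128)
(n*t(6))*(-132) = ((-7 + sqrt(17)/6)*6**2)*(-132) = ((-7 + sqrt(17)/6)*36)*(-132) = (-252 + 6*sqrt(17))*(-132) = 33264 - 792*sqrt(17)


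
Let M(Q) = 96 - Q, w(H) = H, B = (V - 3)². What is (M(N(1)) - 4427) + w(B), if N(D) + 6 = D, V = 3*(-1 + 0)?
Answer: -4290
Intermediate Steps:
V = -3 (V = 3*(-1) = -3)
B = 36 (B = (-3 - 3)² = (-6)² = 36)
N(D) = -6 + D
(M(N(1)) - 4427) + w(B) = ((96 - (-6 + 1)) - 4427) + 36 = ((96 - 1*(-5)) - 4427) + 36 = ((96 + 5) - 4427) + 36 = (101 - 4427) + 36 = -4326 + 36 = -4290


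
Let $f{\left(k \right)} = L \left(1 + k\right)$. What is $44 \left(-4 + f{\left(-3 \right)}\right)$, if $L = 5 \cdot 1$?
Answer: $-616$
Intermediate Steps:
$L = 5$
$f{\left(k \right)} = 5 + 5 k$ ($f{\left(k \right)} = 5 \left(1 + k\right) = 5 + 5 k$)
$44 \left(-4 + f{\left(-3 \right)}\right) = 44 \left(-4 + \left(5 + 5 \left(-3\right)\right)\right) = 44 \left(-4 + \left(5 - 15\right)\right) = 44 \left(-4 - 10\right) = 44 \left(-14\right) = -616$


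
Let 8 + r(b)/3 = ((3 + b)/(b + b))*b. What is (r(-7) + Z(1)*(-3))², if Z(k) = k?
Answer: 1089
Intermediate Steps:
r(b) = -39/2 + 3*b/2 (r(b) = -24 + 3*(((3 + b)/(b + b))*b) = -24 + 3*(((3 + b)/((2*b)))*b) = -24 + 3*(((3 + b)*(1/(2*b)))*b) = -24 + 3*(((3 + b)/(2*b))*b) = -24 + 3*(3/2 + b/2) = -24 + (9/2 + 3*b/2) = -39/2 + 3*b/2)
(r(-7) + Z(1)*(-3))² = ((-39/2 + (3/2)*(-7)) + 1*(-3))² = ((-39/2 - 21/2) - 3)² = (-30 - 3)² = (-33)² = 1089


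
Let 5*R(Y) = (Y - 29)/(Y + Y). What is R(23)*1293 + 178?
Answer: 16591/115 ≈ 144.27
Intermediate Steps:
R(Y) = (-29 + Y)/(10*Y) (R(Y) = ((Y - 29)/(Y + Y))/5 = ((-29 + Y)/((2*Y)))/5 = ((-29 + Y)*(1/(2*Y)))/5 = ((-29 + Y)/(2*Y))/5 = (-29 + Y)/(10*Y))
R(23)*1293 + 178 = ((⅒)*(-29 + 23)/23)*1293 + 178 = ((⅒)*(1/23)*(-6))*1293 + 178 = -3/115*1293 + 178 = -3879/115 + 178 = 16591/115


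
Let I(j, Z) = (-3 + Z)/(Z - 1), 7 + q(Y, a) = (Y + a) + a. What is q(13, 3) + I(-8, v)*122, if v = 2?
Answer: -110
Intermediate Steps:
q(Y, a) = -7 + Y + 2*a (q(Y, a) = -7 + ((Y + a) + a) = -7 + (Y + 2*a) = -7 + Y + 2*a)
I(j, Z) = (-3 + Z)/(-1 + Z)
q(13, 3) + I(-8, v)*122 = (-7 + 13 + 2*3) + ((-3 + 2)/(-1 + 2))*122 = (-7 + 13 + 6) + (-1/1)*122 = 12 + (1*(-1))*122 = 12 - 1*122 = 12 - 122 = -110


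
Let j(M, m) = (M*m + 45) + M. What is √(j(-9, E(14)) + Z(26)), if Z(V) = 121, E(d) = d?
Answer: √31 ≈ 5.5678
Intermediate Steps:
j(M, m) = 45 + M + M*m (j(M, m) = (45 + M*m) + M = 45 + M + M*m)
√(j(-9, E(14)) + Z(26)) = √((45 - 9 - 9*14) + 121) = √((45 - 9 - 126) + 121) = √(-90 + 121) = √31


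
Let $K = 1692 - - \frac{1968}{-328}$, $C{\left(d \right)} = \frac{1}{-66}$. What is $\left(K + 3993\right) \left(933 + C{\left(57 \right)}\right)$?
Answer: $\frac{116565261}{22} \approx 5.2984 \cdot 10^{6}$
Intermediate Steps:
$C{\left(d \right)} = - \frac{1}{66}$
$K = 1686$ ($K = 1692 - \left(-1968\right) \left(- \frac{1}{328}\right) = 1692 - 6 = 1686$)
$\left(K + 3993\right) \left(933 + C{\left(57 \right)}\right) = \left(1686 + 3993\right) \left(933 - \frac{1}{66}\right) = 5679 \cdot \frac{61577}{66} = \frac{116565261}{22}$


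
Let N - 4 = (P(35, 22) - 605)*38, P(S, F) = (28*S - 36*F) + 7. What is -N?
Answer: 15576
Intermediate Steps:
P(S, F) = 7 - 36*F + 28*S (P(S, F) = (-36*F + 28*S) + 7 = 7 - 36*F + 28*S)
N = -15576 (N = 4 + ((7 - 36*22 + 28*35) - 605)*38 = 4 + ((7 - 792 + 980) - 605)*38 = 4 + (195 - 605)*38 = 4 - 410*38 = 4 - 15580 = -15576)
-N = -1*(-15576) = 15576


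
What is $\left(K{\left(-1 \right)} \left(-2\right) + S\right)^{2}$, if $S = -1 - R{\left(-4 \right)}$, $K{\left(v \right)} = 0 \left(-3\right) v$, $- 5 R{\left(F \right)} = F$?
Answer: $\frac{81}{25} \approx 3.24$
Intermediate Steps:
$R{\left(F \right)} = - \frac{F}{5}$
$K{\left(v \right)} = 0$ ($K{\left(v \right)} = 0 v = 0$)
$S = - \frac{9}{5}$ ($S = -1 - \left(- \frac{1}{5}\right) \left(-4\right) = -1 - \frac{4}{5} = - \frac{9}{5} \approx -1.8$)
$\left(K{\left(-1 \right)} \left(-2\right) + S\right)^{2} = \left(0 \left(-2\right) - \frac{9}{5}\right)^{2} = \left(0 - \frac{9}{5}\right)^{2} = \left(- \frac{9}{5}\right)^{2} = \frac{81}{25}$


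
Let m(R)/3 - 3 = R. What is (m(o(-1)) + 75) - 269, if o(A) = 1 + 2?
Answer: -176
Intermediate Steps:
o(A) = 3
m(R) = 9 + 3*R
(m(o(-1)) + 75) - 269 = ((9 + 3*3) + 75) - 269 = ((9 + 9) + 75) - 269 = (18 + 75) - 269 = 93 - 269 = -176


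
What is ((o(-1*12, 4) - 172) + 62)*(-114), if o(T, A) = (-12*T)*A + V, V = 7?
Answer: -53922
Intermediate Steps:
o(T, A) = 7 - 12*A*T (o(T, A) = (-12*T)*A + 7 = -12*A*T + 7 = 7 - 12*A*T)
((o(-1*12, 4) - 172) + 62)*(-114) = (((7 - 12*4*(-1*12)) - 172) + 62)*(-114) = (((7 - 12*4*(-12)) - 172) + 62)*(-114) = (((7 + 576) - 172) + 62)*(-114) = ((583 - 172) + 62)*(-114) = (411 + 62)*(-114) = 473*(-114) = -53922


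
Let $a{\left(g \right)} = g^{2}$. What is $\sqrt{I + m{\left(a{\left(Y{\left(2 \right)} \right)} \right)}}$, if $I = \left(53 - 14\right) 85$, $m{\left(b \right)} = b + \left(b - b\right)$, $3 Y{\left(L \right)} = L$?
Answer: $\frac{\sqrt{29839}}{3} \approx 57.58$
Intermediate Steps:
$Y{\left(L \right)} = \frac{L}{3}$
$m{\left(b \right)} = b$ ($m{\left(b \right)} = b + 0 = b$)
$I = 3315$ ($I = 39 \cdot 85 = 3315$)
$\sqrt{I + m{\left(a{\left(Y{\left(2 \right)} \right)} \right)}} = \sqrt{3315 + \left(\frac{1}{3} \cdot 2\right)^{2}} = \sqrt{3315 + \left(\frac{2}{3}\right)^{2}} = \sqrt{3315 + \frac{4}{9}} = \sqrt{\frac{29839}{9}} = \frac{\sqrt{29839}}{3}$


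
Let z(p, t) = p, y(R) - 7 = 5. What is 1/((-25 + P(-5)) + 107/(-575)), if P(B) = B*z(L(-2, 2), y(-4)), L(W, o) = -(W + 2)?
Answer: -575/14482 ≈ -0.039704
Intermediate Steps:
y(R) = 12 (y(R) = 7 + 5 = 12)
L(W, o) = -2 - W (L(W, o) = -(2 + W) = -2 - W)
P(B) = 0 (P(B) = B*(-2 - 1*(-2)) = B*(-2 + 2) = B*0 = 0)
1/((-25 + P(-5)) + 107/(-575)) = 1/((-25 + 0) + 107/(-575)) = 1/(-25 + 107*(-1/575)) = 1/(-25 - 107/575) = 1/(-14482/575) = -575/14482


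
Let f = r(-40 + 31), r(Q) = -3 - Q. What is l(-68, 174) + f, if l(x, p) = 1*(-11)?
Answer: -5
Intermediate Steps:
f = 6 (f = -3 - (-40 + 31) = -3 - 1*(-9) = -3 + 9 = 6)
l(x, p) = -11
l(-68, 174) + f = -11 + 6 = -5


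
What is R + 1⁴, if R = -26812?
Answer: -26811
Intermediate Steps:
R + 1⁴ = -26812 + 1⁴ = -26812 + 1 = -26811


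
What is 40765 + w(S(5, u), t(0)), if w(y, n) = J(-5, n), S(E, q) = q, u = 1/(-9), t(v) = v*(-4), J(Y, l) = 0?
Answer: 40765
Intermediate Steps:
t(v) = -4*v
u = -⅑ ≈ -0.11111
w(y, n) = 0
40765 + w(S(5, u), t(0)) = 40765 + 0 = 40765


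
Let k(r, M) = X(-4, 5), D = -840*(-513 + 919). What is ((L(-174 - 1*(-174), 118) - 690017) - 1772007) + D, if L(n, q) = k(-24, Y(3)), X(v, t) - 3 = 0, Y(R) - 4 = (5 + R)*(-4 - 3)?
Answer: -2803061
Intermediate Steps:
Y(R) = -31 - 7*R (Y(R) = 4 + (5 + R)*(-4 - 3) = 4 + (5 + R)*(-7) = 4 + (-35 - 7*R) = -31 - 7*R)
X(v, t) = 3 (X(v, t) = 3 + 0 = 3)
D = -341040 (D = -840*406 = -341040)
k(r, M) = 3
L(n, q) = 3
((L(-174 - 1*(-174), 118) - 690017) - 1772007) + D = ((3 - 690017) - 1772007) - 341040 = (-690014 - 1772007) - 341040 = -2462021 - 341040 = -2803061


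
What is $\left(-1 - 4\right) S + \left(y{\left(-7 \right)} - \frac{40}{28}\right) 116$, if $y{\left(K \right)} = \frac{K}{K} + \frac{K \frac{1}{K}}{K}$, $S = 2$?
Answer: $- \frac{534}{7} \approx -76.286$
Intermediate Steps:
$y{\left(K \right)} = 1 + \frac{1}{K}$ ($y{\left(K \right)} = 1 + 1 \frac{1}{K} = 1 + \frac{1}{K}$)
$\left(-1 - 4\right) S + \left(y{\left(-7 \right)} - \frac{40}{28}\right) 116 = \left(-1 - 4\right) 2 + \left(\frac{1 - 7}{-7} - \frac{40}{28}\right) 116 = \left(-5\right) 2 + \left(\left(- \frac{1}{7}\right) \left(-6\right) - \frac{10}{7}\right) 116 = -10 + \left(\frac{6}{7} - \frac{10}{7}\right) 116 = -10 - \frac{464}{7} = - \frac{534}{7}$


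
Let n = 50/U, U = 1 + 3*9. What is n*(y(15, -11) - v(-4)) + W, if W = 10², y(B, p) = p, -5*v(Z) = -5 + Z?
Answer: 540/7 ≈ 77.143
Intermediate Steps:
v(Z) = 1 - Z/5 (v(Z) = -(-5 + Z)/5 = 1 - Z/5)
U = 28 (U = 1 + 27 = 28)
n = 25/14 (n = 50/28 = 50*(1/28) = 25/14 ≈ 1.7857)
W = 100
n*(y(15, -11) - v(-4)) + W = 25*(-11 - (1 - ⅕*(-4)))/14 + 100 = 25*(-11 - (1 + ⅘))/14 + 100 = 25*(-11 - 1*9/5)/14 + 100 = 25*(-11 - 9/5)/14 + 100 = (25/14)*(-64/5) + 100 = -160/7 + 100 = 540/7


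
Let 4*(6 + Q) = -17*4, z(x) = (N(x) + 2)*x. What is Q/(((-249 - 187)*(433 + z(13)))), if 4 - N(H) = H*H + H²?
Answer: -23/1692988 ≈ -1.3585e-5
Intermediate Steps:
N(H) = 4 - 2*H² (N(H) = 4 - (H*H + H²) = 4 - (H² + H²) = 4 - 2*H²)
z(x) = x*(6 - 2*x²) (z(x) = ((4 - 2*x²) + 2)*x = (6 - 2*x²)*x = x*(6 - 2*x²))
Q = -23 (Q = -6 + (-17*4)/4 = -6 + (¼)*(-68) = -6 - 17 = -23)
Q/(((-249 - 187)*(433 + z(13)))) = -23*1/((-249 - 187)*(433 + 2*13*(3 - 1*13²))) = -23*(-1/(436*(433 + 2*13*(3 - 1*169)))) = -23*(-1/(436*(433 + 2*13*(3 - 169)))) = -23*(-1/(436*(433 + 2*13*(-166)))) = -23*(-1/(436*(433 - 4316))) = -23/((-436*(-3883))) = -23/1692988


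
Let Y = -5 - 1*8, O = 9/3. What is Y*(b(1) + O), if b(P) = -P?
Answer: -26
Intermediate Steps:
O = 3 (O = 9*(⅓) = 3)
Y = -13 (Y = -5 - 8 = -13)
Y*(b(1) + O) = -13*(-1*1 + 3) = -13*(-1 + 3) = -13*2 = -26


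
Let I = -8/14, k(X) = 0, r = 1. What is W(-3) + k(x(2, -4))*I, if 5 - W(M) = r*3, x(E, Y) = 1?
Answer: 2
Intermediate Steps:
I = -4/7 (I = -8*1/14 = -4/7 ≈ -0.57143)
W(M) = 2 (W(M) = 5 - 3 = 2)
W(-3) + k(x(2, -4))*I = 2 + 0*(-4/7) = 2 + 0 = 2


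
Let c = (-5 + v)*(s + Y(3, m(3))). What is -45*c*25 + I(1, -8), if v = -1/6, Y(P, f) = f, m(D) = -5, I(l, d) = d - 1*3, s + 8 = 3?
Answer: -58136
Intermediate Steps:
s = -5 (s = -8 + 3 = -5)
I(l, d) = -3 + d (I(l, d) = d - 3 = -3 + d)
v = -⅙ (v = -1*⅙ = -⅙ ≈ -0.16667)
c = 155/3 (c = (-5 - ⅙)*(-5 - 5) = -31/6*(-10) = 155/3 ≈ 51.667)
-45*c*25 + I(1, -8) = -2325*25 + (-3 - 8) = -45*3875/3 - 11 = -58125 - 11 = -58136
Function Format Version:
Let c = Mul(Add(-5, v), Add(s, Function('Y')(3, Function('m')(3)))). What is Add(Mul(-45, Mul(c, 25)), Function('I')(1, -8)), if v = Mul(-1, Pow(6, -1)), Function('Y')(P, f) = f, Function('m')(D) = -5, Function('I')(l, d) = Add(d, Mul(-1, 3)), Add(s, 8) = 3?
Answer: -58136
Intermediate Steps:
s = -5 (s = Add(-8, 3) = -5)
Function('I')(l, d) = Add(-3, d) (Function('I')(l, d) = Add(d, -3) = Add(-3, d))
v = Rational(-1, 6) (v = Mul(-1, Rational(1, 6)) = Rational(-1, 6) ≈ -0.16667)
c = Rational(155, 3) (c = Mul(Add(-5, Rational(-1, 6)), Add(-5, -5)) = Mul(Rational(-31, 6), -10) = Rational(155, 3) ≈ 51.667)
Add(Mul(-45, Mul(c, 25)), Function('I')(1, -8)) = Add(Mul(-45, Mul(Rational(155, 3), 25)), Add(-3, -8)) = Add(Mul(-45, Rational(3875, 3)), -11) = Add(-58125, -11) = -58136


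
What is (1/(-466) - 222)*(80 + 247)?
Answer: -33829131/466 ≈ -72595.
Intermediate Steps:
(1/(-466) - 222)*(80 + 247) = (-1/466 - 222)*327 = -103453/466*327 = -33829131/466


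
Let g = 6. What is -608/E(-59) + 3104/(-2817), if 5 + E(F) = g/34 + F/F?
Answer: 28914752/183105 ≈ 157.91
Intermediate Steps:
E(F) = -65/17 (E(F) = -5 + (6/34 + F/F) = -5 + (6*(1/34) + 1) = -5 + (3/17 + 1) = -5 + 20/17 = -65/17)
-608/E(-59) + 3104/(-2817) = -608/(-65/17) + 3104/(-2817) = -608*(-17/65) + 3104*(-1/2817) = 10336/65 - 3104/2817 = 28914752/183105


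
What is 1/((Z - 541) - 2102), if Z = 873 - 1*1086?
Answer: -1/2856 ≈ -0.00035014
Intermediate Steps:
Z = -213 (Z = 873 - 1086 = -213)
1/((Z - 541) - 2102) = 1/((-213 - 541) - 2102) = 1/(-754 - 2102) = 1/(-2856) = -1/2856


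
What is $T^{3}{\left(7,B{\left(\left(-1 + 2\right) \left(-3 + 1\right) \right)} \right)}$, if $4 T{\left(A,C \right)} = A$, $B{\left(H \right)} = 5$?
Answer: $\frac{343}{64} \approx 5.3594$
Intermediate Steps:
$T{\left(A,C \right)} = \frac{A}{4}$
$T^{3}{\left(7,B{\left(\left(-1 + 2\right) \left(-3 + 1\right) \right)} \right)} = \left(\frac{1}{4} \cdot 7\right)^{3} = \left(\frac{7}{4}\right)^{3} = \frac{343}{64}$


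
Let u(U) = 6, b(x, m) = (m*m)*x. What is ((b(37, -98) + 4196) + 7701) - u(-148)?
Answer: 367239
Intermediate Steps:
b(x, m) = x*m² (b(x, m) = m²*x = x*m²)
((b(37, -98) + 4196) + 7701) - u(-148) = ((37*(-98)² + 4196) + 7701) - 1*6 = ((37*9604 + 4196) + 7701) - 6 = ((355348 + 4196) + 7701) - 6 = (359544 + 7701) - 6 = 367245 - 6 = 367239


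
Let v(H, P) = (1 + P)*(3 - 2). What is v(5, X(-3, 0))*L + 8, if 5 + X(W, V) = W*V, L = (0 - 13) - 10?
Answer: 100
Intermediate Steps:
L = -23 (L = -13 - 10 = -23)
X(W, V) = -5 + V*W (X(W, V) = -5 + W*V = -5 + V*W)
v(H, P) = 1 + P (v(H, P) = (1 + P)*1 = 1 + P)
v(5, X(-3, 0))*L + 8 = (1 + (-5 + 0*(-3)))*(-23) + 8 = (1 + (-5 + 0))*(-23) + 8 = (1 - 5)*(-23) + 8 = -4*(-23) + 8 = 92 + 8 = 100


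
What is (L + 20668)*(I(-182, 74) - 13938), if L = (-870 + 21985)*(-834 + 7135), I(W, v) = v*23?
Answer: -1628199038788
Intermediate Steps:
I(W, v) = 23*v
L = 133045615 (L = 21115*6301 = 133045615)
(L + 20668)*(I(-182, 74) - 13938) = (133045615 + 20668)*(23*74 - 13938) = 133066283*(1702 - 13938) = 133066283*(-12236) = -1628199038788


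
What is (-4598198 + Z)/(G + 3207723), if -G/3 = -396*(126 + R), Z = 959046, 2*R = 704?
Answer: -3639152/3775587 ≈ -0.96386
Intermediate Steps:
R = 352 (R = (½)*704 = 352)
G = 567864 (G = -(-1188)*(126 + 352) = -(-1188)*478 = -3*(-189288) = 567864)
(-4598198 + Z)/(G + 3207723) = (-4598198 + 959046)/(567864 + 3207723) = -3639152/3775587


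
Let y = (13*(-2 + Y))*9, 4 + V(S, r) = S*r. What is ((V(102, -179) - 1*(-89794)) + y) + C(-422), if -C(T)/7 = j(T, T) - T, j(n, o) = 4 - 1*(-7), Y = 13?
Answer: 69788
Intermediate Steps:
V(S, r) = -4 + S*r
j(n, o) = 11 (j(n, o) = 4 + 7 = 11)
C(T) = -77 + 7*T (C(T) = -7*(11 - T) = -77 + 7*T)
y = 1287 (y = (13*(-2 + 13))*9 = (13*11)*9 = 143*9 = 1287)
((V(102, -179) - 1*(-89794)) + y) + C(-422) = (((-4 + 102*(-179)) - 1*(-89794)) + 1287) + (-77 + 7*(-422)) = (((-4 - 18258) + 89794) + 1287) + (-77 - 2954) = ((-18262 + 89794) + 1287) - 3031 = (71532 + 1287) - 3031 = 72819 - 3031 = 69788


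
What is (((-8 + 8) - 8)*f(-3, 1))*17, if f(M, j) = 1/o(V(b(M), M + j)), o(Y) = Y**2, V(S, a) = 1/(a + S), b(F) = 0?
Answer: -544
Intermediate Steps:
V(S, a) = 1/(S + a)
f(M, j) = (M + j)**2 (f(M, j) = 1/((1/(0 + (M + j)))**2) = 1/((1/(M + j))**2) = 1/((M + j)**(-2)) = (M + j)**2)
(((-8 + 8) - 8)*f(-3, 1))*17 = (((-8 + 8) - 8)*(-3 + 1)**2)*17 = ((0 - 8)*(-2)**2)*17 = -8*4*17 = -32*17 = -544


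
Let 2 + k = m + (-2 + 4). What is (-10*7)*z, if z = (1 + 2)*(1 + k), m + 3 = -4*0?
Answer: 420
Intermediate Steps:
m = -3 (m = -3 - 4*0 = -3 + 0 = -3)
k = -3 (k = -2 + (-3 + (-2 + 4)) = -2 + (-3 + 2) = -2 - 1 = -3)
z = -6 (z = (1 + 2)*(1 - 3) = 3*(-2) = -6)
(-10*7)*z = -10*7*(-6) = -70*(-6) = 420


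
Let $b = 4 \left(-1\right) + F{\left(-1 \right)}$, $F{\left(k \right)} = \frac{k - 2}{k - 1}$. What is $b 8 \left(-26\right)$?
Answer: $520$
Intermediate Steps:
$F{\left(k \right)} = \frac{-2 + k}{-1 + k}$
$b = - \frac{5}{2}$ ($b = 4 \left(-1\right) + \frac{-2 - 1}{-1 - 1} = -4 + \frac{1}{-2} \left(-3\right) = -4 - - \frac{3}{2} = -4 + \frac{3}{2} = - \frac{5}{2} \approx -2.5$)
$b 8 \left(-26\right) = \left(- \frac{5}{2}\right) 8 \left(-26\right) = \left(-20\right) \left(-26\right) = 520$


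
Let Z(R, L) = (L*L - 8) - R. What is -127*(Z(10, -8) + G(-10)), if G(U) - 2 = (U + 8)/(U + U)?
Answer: -61087/10 ≈ -6108.7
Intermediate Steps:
Z(R, L) = -8 + L**2 - R (Z(R, L) = (L**2 - 8) - R = (-8 + L**2) - R = -8 + L**2 - R)
G(U) = 2 + (8 + U)/(2*U) (G(U) = 2 + (U + 8)/(U + U) = 2 + (8 + U)/((2*U)) = 2 + (8 + U)*(1/(2*U)) = 2 + (8 + U)/(2*U))
-127*(Z(10, -8) + G(-10)) = -127*((-8 + (-8)**2 - 1*10) + (5/2 + 4/(-10))) = -127*((-8 + 64 - 10) + (5/2 + 4*(-1/10))) = -127*(46 + (5/2 - 2/5)) = -127*(46 + 21/10) = -127*481/10 = -61087/10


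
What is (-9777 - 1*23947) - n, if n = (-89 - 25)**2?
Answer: -46720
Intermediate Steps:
n = 12996 (n = (-114)**2 = 12996)
(-9777 - 1*23947) - n = (-9777 - 1*23947) - 1*12996 = (-9777 - 23947) - 12996 = -33724 - 12996 = -46720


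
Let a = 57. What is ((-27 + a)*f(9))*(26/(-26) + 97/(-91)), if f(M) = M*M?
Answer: -456840/91 ≈ -5020.2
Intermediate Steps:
f(M) = M²
((-27 + a)*f(9))*(26/(-26) + 97/(-91)) = ((-27 + 57)*9²)*(26/(-26) + 97/(-91)) = (30*81)*(26*(-1/26) + 97*(-1/91)) = 2430*(-1 - 97/91) = 2430*(-188/91) = -456840/91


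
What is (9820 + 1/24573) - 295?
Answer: 234057826/24573 ≈ 9525.0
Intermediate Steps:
(9820 + 1/24573) - 295 = 241306861/24573 - 295 = 234057826/24573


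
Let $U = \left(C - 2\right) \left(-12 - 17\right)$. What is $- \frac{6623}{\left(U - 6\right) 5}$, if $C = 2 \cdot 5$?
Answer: $\frac{6623}{1190} \approx 5.5655$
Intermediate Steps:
$C = 10$
$U = -232$ ($U = \left(10 - 2\right) \left(-12 - 17\right) = 8 \left(-29\right) = -232$)
$- \frac{6623}{\left(U - 6\right) 5} = - \frac{6623}{\left(-232 - 6\right) 5} = - \frac{6623}{\left(-238\right) 5} = - \frac{6623}{-1190} = \left(-6623\right) \left(- \frac{1}{1190}\right) = \frac{6623}{1190}$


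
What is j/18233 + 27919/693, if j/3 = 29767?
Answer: 570932720/12635469 ≈ 45.185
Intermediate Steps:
j = 89301 (j = 3*29767 = 89301)
j/18233 + 27919/693 = 89301/18233 + 27919/693 = 570932720/12635469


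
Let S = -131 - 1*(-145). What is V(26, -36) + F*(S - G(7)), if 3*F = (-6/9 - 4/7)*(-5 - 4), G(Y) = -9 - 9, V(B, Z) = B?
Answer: 1014/7 ≈ 144.86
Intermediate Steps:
S = 14 (S = -131 + 145 = 14)
G(Y) = -18
F = 26/7 (F = ((-6/9 - 4/7)*(-5 - 4))/3 = ((-6*⅑ - 4*⅐)*(-9))/3 = ((-⅔ - 4/7)*(-9))/3 = (-26/21*(-9))/3 = (⅓)*(78/7) = 26/7 ≈ 3.7143)
V(26, -36) + F*(S - G(7)) = 26 + 26*(14 - 1*(-18))/7 = 26 + 26*(14 + 18)/7 = 26 + (26/7)*32 = 26 + 832/7 = 1014/7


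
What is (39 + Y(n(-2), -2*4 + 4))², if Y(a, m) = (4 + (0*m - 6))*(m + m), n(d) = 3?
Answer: 3025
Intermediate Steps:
Y(a, m) = -4*m (Y(a, m) = (4 + (0 - 6))*(2*m) = (4 - 6)*(2*m) = -4*m)
(39 + Y(n(-2), -2*4 + 4))² = (39 - 4*(-2*4 + 4))² = (39 - 4*(-8 + 4))² = (39 - 4*(-4))² = (39 + 16)² = 55² = 3025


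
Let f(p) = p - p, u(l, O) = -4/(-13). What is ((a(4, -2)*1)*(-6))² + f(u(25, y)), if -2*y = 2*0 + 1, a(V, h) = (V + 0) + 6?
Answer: 3600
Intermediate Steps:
a(V, h) = 6 + V (a(V, h) = V + 6 = 6 + V)
y = -½ (y = -(2*0 + 1)/2 = -(0 + 1)/2 = -½*1 = -½ ≈ -0.50000)
u(l, O) = 4/13 (u(l, O) = -4*(-1/13) = 4/13)
f(p) = 0
((a(4, -2)*1)*(-6))² + f(u(25, y)) = (((6 + 4)*1)*(-6))² + 0 = ((10*1)*(-6))² + 0 = (10*(-6))² + 0 = (-60)² + 0 = 3600 + 0 = 3600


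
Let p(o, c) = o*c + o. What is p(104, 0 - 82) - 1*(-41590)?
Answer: 33166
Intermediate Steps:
p(o, c) = o + c*o (p(o, c) = c*o + o = o + c*o)
p(104, 0 - 82) - 1*(-41590) = 104*(1 + (0 - 82)) - 1*(-41590) = 104*(1 - 82) + 41590 = 104*(-81) + 41590 = -8424 + 41590 = 33166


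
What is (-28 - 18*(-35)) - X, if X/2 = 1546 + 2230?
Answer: -6950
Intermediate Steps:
X = 7552 (X = 2*(1546 + 2230) = 2*3776 = 7552)
(-28 - 18*(-35)) - X = (-28 - 18*(-35)) - 1*7552 = (-28 + 630) - 7552 = 602 - 7552 = -6950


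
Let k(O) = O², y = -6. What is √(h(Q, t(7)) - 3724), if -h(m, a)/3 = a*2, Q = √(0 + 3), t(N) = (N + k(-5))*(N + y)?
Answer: 2*I*√979 ≈ 62.578*I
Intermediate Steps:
t(N) = (-6 + N)*(25 + N) (t(N) = (N + (-5)²)*(N - 6) = (N + 25)*(-6 + N) = (25 + N)*(-6 + N) = (-6 + N)*(25 + N))
Q = √3 ≈ 1.7320
h(m, a) = -6*a (h(m, a) = -3*a*2 = -6*a)
√(h(Q, t(7)) - 3724) = √(-6*(-150 + 7² + 19*7) - 3724) = √(-6*(-150 + 49 + 133) - 3724) = √(-6*32 - 3724) = √(-192 - 3724) = √(-3916) = 2*I*√979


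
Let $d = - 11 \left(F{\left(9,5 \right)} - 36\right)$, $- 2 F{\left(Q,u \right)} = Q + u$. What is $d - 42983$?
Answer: $-42510$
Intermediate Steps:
$F{\left(Q,u \right)} = - \frac{Q}{2} - \frac{u}{2}$ ($F{\left(Q,u \right)} = - \frac{Q + u}{2} = - \frac{Q}{2} - \frac{u}{2}$)
$d = 473$ ($d = - 11 \left(\left(\left(- \frac{1}{2}\right) 9 - \frac{5}{2}\right) - 36\right) = - 11 \left(\left(- \frac{9}{2} - \frac{5}{2}\right) - 36\right) = - 11 \left(-7 - 36\right) = \left(-11\right) \left(-43\right) = 473$)
$d - 42983 = 473 - 42983 = -42510$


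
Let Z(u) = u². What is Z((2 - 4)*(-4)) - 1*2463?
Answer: -2399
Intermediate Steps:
Z((2 - 4)*(-4)) - 1*2463 = ((2 - 4)*(-4))² - 1*2463 = (-2*(-4))² - 2463 = 8² - 2463 = 64 - 2463 = -2399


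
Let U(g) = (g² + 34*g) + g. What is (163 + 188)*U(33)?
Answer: 787644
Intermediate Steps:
U(g) = g² + 35*g
(163 + 188)*U(33) = (163 + 188)*(33*(35 + 33)) = 351*(33*68) = 351*2244 = 787644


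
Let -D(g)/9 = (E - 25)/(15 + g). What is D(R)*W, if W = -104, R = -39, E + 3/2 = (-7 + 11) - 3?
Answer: 1989/2 ≈ 994.50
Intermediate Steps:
E = -1/2 (E = -3/2 + ((-7 + 11) - 3) = -3/2 + (4 - 3) = -3/2 + 1 = -1/2 ≈ -0.50000)
D(g) = 459/(2*(15 + g)) (D(g) = -9*(-1/2 - 25)/(15 + g) = -(-459)/(2*(15 + g)) = 459/(2*(15 + g)))
D(R)*W = (459/(2*(15 - 39)))*(-104) = ((459/2)/(-24))*(-104) = ((459/2)*(-1/24))*(-104) = -153/16*(-104) = 1989/2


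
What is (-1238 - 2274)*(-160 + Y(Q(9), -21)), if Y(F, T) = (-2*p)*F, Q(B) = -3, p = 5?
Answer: 456560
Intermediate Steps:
Y(F, T) = -10*F (Y(F, T) = (-2*5)*F = -10*F)
(-1238 - 2274)*(-160 + Y(Q(9), -21)) = (-1238 - 2274)*(-160 - 10*(-3)) = -3512*(-160 + 30) = -3512*(-130) = 456560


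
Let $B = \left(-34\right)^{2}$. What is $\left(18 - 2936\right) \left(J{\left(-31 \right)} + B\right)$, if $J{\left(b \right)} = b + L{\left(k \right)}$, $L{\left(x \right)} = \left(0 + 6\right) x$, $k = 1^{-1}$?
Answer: $-3300258$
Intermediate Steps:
$k = 1$
$L{\left(x \right)} = 6 x$
$J{\left(b \right)} = 6 + b$ ($J{\left(b \right)} = b + 6 \cdot 1 = b + 6 = 6 + b$)
$B = 1156$
$\left(18 - 2936\right) \left(J{\left(-31 \right)} + B\right) = \left(18 - 2936\right) \left(\left(6 - 31\right) + 1156\right) = - 2918 \left(-25 + 1156\right) = \left(-2918\right) 1131 = -3300258$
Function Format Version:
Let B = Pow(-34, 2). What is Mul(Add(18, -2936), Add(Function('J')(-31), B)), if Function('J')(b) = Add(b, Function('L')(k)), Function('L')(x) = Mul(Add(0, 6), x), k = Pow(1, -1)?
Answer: -3300258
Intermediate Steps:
k = 1
Function('L')(x) = Mul(6, x)
Function('J')(b) = Add(6, b) (Function('J')(b) = Add(b, Mul(6, 1)) = Add(b, 6) = Add(6, b))
B = 1156
Mul(Add(18, -2936), Add(Function('J')(-31), B)) = Mul(Add(18, -2936), Add(Add(6, -31), 1156)) = Mul(-2918, Add(-25, 1156)) = Mul(-2918, 1131) = -3300258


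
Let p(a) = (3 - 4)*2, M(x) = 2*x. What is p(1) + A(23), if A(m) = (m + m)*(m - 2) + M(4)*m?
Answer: 1148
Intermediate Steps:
p(a) = -2 (p(a) = -1*2 = -2)
A(m) = 8*m + 2*m*(-2 + m) (A(m) = (m + m)*(m - 2) + (2*4)*m = (2*m)*(-2 + m) + 8*m = 2*m*(-2 + m) + 8*m = 8*m + 2*m*(-2 + m))
p(1) + A(23) = -2 + 2*23*(2 + 23) = -2 + 2*23*25 = -2 + 1150 = 1148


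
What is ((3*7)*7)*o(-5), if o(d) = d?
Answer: -735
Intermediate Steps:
((3*7)*7)*o(-5) = ((3*7)*7)*(-5) = (21*7)*(-5) = 147*(-5) = -735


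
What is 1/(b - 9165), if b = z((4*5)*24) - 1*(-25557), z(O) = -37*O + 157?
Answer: -1/1211 ≈ -0.00082576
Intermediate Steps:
z(O) = 157 - 37*O
b = 7954 (b = (157 - 37*4*5*24) - 1*(-25557) = (157 - 740*24) + 25557 = (157 - 37*480) + 25557 = (157 - 17760) + 25557 = -17603 + 25557 = 7954)
1/(b - 9165) = 1/(7954 - 9165) = 1/(-1211) = -1/1211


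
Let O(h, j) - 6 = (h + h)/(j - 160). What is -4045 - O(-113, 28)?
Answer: -267479/66 ≈ -4052.7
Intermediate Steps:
O(h, j) = 6 + 2*h/(-160 + j) (O(h, j) = 6 + (h + h)/(j - 160) = 6 + (2*h)/(-160 + j) = 6 + 2*h/(-160 + j))
-4045 - O(-113, 28) = -4045 - 2*(-480 - 113 + 3*28)/(-160 + 28) = -4045 - 2*(-480 - 113 + 84)/(-132) = -4045 - 2*(-1)*(-509)/132 = -4045 - 1*509/66 = -4045 - 509/66 = -267479/66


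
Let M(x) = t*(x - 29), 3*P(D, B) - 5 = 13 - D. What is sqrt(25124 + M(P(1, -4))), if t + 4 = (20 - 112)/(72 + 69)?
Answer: 2*sqrt(125412121)/141 ≈ 158.85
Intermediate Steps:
P(D, B) = 6 - D/3 (P(D, B) = 5/3 + (13 - D)/3 = 5/3 + (13/3 - D/3) = 6 - D/3)
t = -656/141 (t = -4 + (20 - 112)/(72 + 69) = -4 - 92/141 = -656/141 ≈ -4.6525)
M(x) = 19024/141 - 656*x/141 (M(x) = -656*(x - 29)/141 = -656*(-29 + x)/141 = 19024/141 - 656*x/141)
sqrt(25124 + M(P(1, -4))) = sqrt(25124 + (19024/141 - 656*(6 - 1/3*1)/141)) = sqrt(25124 + (19024/141 - 656*(6 - 1/3)/141)) = sqrt(25124 + (19024/141 - 656/141*17/3)) = sqrt(25124 + (19024/141 - 11152/423)) = sqrt(25124 + 45920/423) = sqrt(10673372/423) = 2*sqrt(125412121)/141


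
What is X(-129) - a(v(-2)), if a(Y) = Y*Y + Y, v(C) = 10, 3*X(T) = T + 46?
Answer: -413/3 ≈ -137.67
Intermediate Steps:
X(T) = 46/3 + T/3 (X(T) = (T + 46)/3 = (46 + T)/3 = 46/3 + T/3)
a(Y) = Y + Y² (a(Y) = Y² + Y = Y + Y²)
X(-129) - a(v(-2)) = (46/3 + (⅓)*(-129)) - 10*(1 + 10) = (46/3 - 43) - 10*11 = -83/3 - 1*110 = -83/3 - 110 = -413/3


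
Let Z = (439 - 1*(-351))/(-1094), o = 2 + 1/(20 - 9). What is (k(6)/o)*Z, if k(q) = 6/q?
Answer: -4345/12581 ≈ -0.34536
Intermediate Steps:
o = 23/11 (o = 2 + 1/11 = 23/11 ≈ 2.0909)
Z = -395/547 (Z = (439 + 351)*(-1/1094) = 790*(-1/1094) = -395/547 ≈ -0.72212)
(k(6)/o)*Z = ((6/6)/(23/11))*(-395/547) = ((6*(⅙))*(11/23))*(-395/547) = (1*(11/23))*(-395/547) = (11/23)*(-395/547) = -4345/12581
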